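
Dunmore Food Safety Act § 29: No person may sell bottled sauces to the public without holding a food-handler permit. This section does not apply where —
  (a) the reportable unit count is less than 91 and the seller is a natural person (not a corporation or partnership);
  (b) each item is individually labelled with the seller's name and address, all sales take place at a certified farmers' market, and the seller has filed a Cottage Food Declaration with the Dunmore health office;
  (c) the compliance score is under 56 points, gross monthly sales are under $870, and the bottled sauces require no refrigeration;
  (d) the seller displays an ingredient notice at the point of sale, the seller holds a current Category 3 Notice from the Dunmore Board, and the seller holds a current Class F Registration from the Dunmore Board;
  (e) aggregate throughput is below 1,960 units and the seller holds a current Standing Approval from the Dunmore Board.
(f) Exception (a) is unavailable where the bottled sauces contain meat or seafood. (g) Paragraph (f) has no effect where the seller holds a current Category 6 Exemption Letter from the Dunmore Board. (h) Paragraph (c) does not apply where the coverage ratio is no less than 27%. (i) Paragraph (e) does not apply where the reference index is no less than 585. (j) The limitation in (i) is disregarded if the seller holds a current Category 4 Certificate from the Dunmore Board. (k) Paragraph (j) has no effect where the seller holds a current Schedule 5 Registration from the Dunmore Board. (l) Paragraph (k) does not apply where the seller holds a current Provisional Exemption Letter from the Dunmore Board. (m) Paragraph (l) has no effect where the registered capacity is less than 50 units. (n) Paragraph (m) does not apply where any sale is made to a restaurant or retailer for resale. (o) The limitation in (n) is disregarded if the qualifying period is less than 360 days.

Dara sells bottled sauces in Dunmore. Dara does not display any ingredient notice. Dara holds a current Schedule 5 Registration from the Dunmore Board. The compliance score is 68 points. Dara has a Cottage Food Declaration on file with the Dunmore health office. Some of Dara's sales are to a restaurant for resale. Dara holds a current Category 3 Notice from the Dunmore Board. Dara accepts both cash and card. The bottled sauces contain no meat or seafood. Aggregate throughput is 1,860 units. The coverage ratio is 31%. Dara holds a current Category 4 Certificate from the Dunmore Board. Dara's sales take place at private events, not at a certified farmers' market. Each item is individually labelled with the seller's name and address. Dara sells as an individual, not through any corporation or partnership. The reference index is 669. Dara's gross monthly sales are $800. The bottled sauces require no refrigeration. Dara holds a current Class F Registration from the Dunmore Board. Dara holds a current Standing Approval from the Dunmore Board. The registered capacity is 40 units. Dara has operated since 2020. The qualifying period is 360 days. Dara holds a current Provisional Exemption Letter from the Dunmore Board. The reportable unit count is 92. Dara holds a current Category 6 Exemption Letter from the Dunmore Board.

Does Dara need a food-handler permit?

No — exception (e) applies; Dara is not required to hold a food-handler permit.

Exception (a) does not apply: the reportable unit count is 92, not less than 91.
Exception (b) requires that all sales take place at a certified farmers' market; but sales are at private events, not a certified farmers' market, so (b) is unavailable.
Exception (c) fails — the compliance score is 68 points, not under 56 points.
Exception (d) requires that the seller displays an ingredient notice at the point of sale; but no ingredient notice is displayed, so (d) is unavailable.
Exception (e)'s conditions are all satisfied: aggregate throughput is 1,860 units, below the 1,960 units limit; a current Standing Approval is held. Applying paragraphs (i)–(o): (i) would limit (e) — the reference index is 669, meeting the 585 threshold — but (j) sets (i) aside: (j) is triggered — a current Category 4 Certificate is held. (k) would limit (j) — a current Schedule 5 Registration is held — but (l) sets (k) aside: (l) is engaged — a current Provisional Exemption Letter is held. (m) would limit (l) — the registered capacity is 40 units, less than the 50 units limit — but (n) sets (m) aside: (n) operates against (m): some sales are to a restaurant for resale. (o), which would lift (n), is not triggered — the qualifying period is 360 days, not less than 360 days. So (e) applies.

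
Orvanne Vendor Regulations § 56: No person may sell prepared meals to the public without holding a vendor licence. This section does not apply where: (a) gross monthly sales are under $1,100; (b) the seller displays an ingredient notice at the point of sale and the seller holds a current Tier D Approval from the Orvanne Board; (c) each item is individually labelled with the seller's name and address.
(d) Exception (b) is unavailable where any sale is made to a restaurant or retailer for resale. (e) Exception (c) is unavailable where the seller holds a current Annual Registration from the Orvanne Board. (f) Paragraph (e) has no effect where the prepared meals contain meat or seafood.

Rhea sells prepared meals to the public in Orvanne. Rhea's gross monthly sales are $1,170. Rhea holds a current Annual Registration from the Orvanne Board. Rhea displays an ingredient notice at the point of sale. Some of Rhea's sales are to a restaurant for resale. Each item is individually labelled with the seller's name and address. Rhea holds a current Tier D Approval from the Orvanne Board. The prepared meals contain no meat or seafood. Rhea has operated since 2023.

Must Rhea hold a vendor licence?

Exception (a) requires that gross monthly sales are under $1,100; but gross monthly sales are $1,170, not under $1,100, so (a) is unavailable.
Exception (b): an ingredient notice is displayed; a current Tier D Approval is held — every condition holds. Turning to paragraph (d): (d) operates against (b): some sales are to a restaurant for resale. Exception (b) does not apply.
Exception (c)'s conditions are all satisfied: items are individually labelled. Turning to paragraphs (e)–(f): (e) is engaged — a current Annual Registration is held. (f), which would lift (e), is not engaged — the prepared meals contain no meat or seafood. So (c) is unavailable.
No exception applies. The general rule governs.

Yes — Rhea must hold a vendor licence.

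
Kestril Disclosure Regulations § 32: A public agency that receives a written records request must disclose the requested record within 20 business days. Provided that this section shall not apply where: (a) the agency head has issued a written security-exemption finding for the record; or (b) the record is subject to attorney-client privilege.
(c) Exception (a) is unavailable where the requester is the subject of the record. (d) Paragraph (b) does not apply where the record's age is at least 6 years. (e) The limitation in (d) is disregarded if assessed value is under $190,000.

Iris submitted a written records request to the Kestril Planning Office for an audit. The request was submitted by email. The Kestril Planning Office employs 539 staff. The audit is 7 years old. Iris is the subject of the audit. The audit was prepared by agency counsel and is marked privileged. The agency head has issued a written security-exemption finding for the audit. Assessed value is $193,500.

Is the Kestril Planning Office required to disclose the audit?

Yes — the Kestril Planning Office must disclose the audit.

Exception (a): a written security-exemption finding has been issued — every condition holds. However, paragraph (c) must be considered: (c) operates against (a): Iris is the subject of the audit. Exception (a) does not apply.
Exception (b)'s conditions are all satisfied: the audit is privileged. But: (d) operates against (b): the record's age is 7 years, meeting the 6 years threshold. (e) is inapplicable (assessed value is $193,500, not under $190,000), so (d) stands. (b) is therefore removed.
No exception applies. The general rule governs.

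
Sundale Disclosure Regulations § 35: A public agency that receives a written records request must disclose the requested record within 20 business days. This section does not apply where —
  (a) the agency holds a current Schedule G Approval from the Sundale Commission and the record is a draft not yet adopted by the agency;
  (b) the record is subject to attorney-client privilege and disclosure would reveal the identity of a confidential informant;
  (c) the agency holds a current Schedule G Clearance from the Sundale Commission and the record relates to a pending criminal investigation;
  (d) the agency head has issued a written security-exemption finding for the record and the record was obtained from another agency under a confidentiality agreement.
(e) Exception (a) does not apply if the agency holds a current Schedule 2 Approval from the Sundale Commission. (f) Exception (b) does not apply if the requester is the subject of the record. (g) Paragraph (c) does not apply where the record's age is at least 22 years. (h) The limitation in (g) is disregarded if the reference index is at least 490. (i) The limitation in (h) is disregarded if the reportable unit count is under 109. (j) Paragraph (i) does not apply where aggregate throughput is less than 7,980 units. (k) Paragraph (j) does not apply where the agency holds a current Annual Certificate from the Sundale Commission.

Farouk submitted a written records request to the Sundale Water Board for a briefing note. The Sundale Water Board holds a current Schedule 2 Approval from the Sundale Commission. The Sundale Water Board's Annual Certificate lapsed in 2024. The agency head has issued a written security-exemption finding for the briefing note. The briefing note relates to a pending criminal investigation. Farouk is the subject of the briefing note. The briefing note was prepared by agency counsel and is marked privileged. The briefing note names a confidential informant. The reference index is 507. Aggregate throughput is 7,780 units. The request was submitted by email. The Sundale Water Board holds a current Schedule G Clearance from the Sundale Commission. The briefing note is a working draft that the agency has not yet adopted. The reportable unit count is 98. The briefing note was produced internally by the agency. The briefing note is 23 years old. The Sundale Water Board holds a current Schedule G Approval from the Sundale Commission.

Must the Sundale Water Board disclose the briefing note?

No — exception (c) applies; the Sundale Water Board is not required to disclose the briefing note.

Exception (a) is satisfied on its face — a current Schedule G Approval is held; the briefing note is an unadopted draft. However, paragraph (e) must be considered: (e) is triggered — a current Schedule 2 Approval is held. (a) is therefore removed.
Exception (b) is satisfied on its face — the briefing note is privileged; the briefing note names a confidential informant. However, paragraph (f) must be considered: (f) is engaged — Farouk is the subject of the briefing note. (b) is therefore removed.
Exception (c) is satisfied on its face — a current Schedule G Clearance is held; the briefing note relates to a pending investigation. As to paragraphs (g)–(k): (g) is triggered (the record's age is 23 years, meeting the 22 years threshold), but yields to (h): (h) operates against (g): the reference index is 507, meeting the 490 threshold. (i) would limit (h) — the reportable unit count is 98, under the 109 limit — but (j) sets (i) aside: (j) applies — aggregate throughput is 7,780 units, less than the 7,980 units limit. (k), which would lift (j), is not engaged — the Annual Certificate is not current. Exception (c) stands.
Exception (d) requires that the record was obtained from another agency under a confidentiality agreement; but the briefing note was produced internally, so (d) is unavailable.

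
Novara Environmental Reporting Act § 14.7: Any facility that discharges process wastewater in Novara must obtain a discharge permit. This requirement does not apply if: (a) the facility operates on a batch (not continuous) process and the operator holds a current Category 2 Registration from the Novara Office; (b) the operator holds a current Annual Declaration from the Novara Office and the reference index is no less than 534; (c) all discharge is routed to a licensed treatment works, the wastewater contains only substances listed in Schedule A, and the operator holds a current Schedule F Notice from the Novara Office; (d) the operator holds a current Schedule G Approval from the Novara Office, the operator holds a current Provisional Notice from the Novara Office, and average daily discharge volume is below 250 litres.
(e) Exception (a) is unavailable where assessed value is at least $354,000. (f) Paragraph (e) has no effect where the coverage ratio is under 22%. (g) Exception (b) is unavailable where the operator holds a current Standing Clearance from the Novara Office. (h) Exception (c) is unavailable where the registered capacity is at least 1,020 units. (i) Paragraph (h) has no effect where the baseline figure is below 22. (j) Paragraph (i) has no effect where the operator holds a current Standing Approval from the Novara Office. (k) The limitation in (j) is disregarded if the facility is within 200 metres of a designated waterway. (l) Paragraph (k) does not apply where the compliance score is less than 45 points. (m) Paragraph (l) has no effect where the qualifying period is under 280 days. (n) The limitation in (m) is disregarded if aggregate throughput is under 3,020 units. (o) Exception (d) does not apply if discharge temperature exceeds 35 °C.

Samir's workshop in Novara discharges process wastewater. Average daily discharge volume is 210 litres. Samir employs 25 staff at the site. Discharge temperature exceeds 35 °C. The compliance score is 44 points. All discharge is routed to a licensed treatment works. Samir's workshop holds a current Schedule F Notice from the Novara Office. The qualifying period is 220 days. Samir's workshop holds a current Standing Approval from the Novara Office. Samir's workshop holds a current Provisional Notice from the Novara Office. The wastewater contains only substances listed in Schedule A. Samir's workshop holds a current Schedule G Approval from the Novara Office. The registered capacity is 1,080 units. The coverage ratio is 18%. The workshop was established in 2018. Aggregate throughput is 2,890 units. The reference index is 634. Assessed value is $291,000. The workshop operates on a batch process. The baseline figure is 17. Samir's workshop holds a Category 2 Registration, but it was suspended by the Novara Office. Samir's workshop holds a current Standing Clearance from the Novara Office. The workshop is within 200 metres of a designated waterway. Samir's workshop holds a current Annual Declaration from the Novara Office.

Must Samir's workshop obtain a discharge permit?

Yes — Samir's workshop must obtain a discharge permit.

Exception (a) requires that the operator holds a current Category 2 Registration from the Novara Office; but no current Category 2 Registration is held, so (a) is unavailable.
Exception (b) is satisfied on its face — a current Annual Declaration is held; the reference index is 634, meeting the 534 threshold. However, paragraph (g) must be considered: (g) operates — a current Standing Clearance is held. Exception (b) does not apply.
Exception (c): discharge is routed to a licensed treatment works; the wastewater is Schedule-A-only; a current Schedule F Notice is held — every condition holds. But: (h) operates against (c): the registered capacity is 1,080 units, meeting the 1,020 units threshold. (i) would limit (h) — the baseline figure is 17, below the 22 limit — but (j) sets (i) aside: (j) operates — a current Standing Approval is held. (k) applies (the workshop is within 200 m of a designated waterway), but yields to (l): (l) operates against (k): the compliance score is 44 points, less than the 45 points limit. (m) would limit (l) — the qualifying period is 220 days, under the 280 days limit — but (n) sets (m) aside: (n) applies — aggregate throughput is 2,890 units, under the 3,020 units limit. (c) is therefore removed.
Exception (d): a current Schedule G Approval is held; a current Provisional Notice is held; average daily discharge volume is 210 litres, below the 250 litres limit — every condition holds. But: (o) operates — discharge temperature exceeds 35 °C. (d) is therefore removed.
Every exception is unavailable, so the rule governs.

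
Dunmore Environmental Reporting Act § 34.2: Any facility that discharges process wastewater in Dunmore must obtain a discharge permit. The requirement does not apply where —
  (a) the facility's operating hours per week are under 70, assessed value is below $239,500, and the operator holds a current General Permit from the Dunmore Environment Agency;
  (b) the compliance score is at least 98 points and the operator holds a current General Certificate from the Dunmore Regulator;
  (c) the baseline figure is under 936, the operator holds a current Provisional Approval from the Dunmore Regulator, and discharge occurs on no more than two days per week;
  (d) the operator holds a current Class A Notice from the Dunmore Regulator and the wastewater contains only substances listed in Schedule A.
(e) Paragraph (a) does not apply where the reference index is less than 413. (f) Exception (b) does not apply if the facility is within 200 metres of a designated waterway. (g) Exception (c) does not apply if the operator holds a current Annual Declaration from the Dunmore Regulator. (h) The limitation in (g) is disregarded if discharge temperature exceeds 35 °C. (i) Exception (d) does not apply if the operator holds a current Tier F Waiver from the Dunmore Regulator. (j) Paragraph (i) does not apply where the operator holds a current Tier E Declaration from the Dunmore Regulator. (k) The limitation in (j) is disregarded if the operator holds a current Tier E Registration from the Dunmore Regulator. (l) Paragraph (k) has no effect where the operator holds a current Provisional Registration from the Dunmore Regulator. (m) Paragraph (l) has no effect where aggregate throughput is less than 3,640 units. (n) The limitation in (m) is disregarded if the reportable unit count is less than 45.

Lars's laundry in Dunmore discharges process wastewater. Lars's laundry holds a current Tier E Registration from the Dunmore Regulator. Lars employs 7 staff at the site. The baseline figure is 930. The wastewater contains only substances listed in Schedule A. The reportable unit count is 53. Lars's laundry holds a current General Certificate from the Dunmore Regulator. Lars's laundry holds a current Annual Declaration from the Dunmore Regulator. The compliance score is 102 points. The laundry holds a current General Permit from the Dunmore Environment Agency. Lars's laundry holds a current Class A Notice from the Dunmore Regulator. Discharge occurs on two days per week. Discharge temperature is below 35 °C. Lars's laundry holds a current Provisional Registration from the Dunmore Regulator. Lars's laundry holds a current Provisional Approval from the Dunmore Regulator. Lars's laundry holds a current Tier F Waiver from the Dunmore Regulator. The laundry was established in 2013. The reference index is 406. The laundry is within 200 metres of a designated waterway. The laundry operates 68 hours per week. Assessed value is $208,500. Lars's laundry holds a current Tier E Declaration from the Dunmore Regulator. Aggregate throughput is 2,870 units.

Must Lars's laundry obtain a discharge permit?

Yes — Lars's laundry must obtain a discharge permit.

Exception (a) is satisfied on its face — the facility's operating hours per week are 68, under the 70 limit; assessed value is $208,500, below the $239,500 limit; a current General Permit is held. However, paragraph (e) must be considered: (e) operates against (a): the reference index is 406, less than the 413 limit. So (a) is unavailable.
Exception (b): the compliance score is 102 points, meeting the 98 points threshold; a current General Certificate is held — every condition holds. But: (f) operates — the laundry is within 200 m of a designated waterway. So (b) is unavailable.
All of (c)'s requirements are met (the baseline figure is 930, under the 936 limit; a current Provisional Approval is held; discharge occurs on no more than two days per week). However, paragraphs (g)–(h) must be considered: (g) operates against (c): a current Annual Declaration is held. (h) is not triggered (discharge temperature is below 35 °C), so (g) stands. So (c) is unavailable.
Exception (d): a current Class A Notice is held; the wastewater is Schedule-A-only — every condition holds. But applying paragraphs (i)–(n): (i) operates — a current Tier F Waiver is held. (j) operates (a current Tier E Declaration is held), but is itself disapplied by (k): (k) operates against (j): a current Tier E Registration is held. (l) would limit (k) — a current Provisional Registration is held — but (m) sets (l) aside: (m) operates against (l): aggregate throughput is 2,870 units, less than the 3,640 units limit. (n) is not engaged (the reportable unit count is 53, not less than 45), so (m) stands. So (d) is unavailable.
None of the exceptions is available; § 34.2 applies in full.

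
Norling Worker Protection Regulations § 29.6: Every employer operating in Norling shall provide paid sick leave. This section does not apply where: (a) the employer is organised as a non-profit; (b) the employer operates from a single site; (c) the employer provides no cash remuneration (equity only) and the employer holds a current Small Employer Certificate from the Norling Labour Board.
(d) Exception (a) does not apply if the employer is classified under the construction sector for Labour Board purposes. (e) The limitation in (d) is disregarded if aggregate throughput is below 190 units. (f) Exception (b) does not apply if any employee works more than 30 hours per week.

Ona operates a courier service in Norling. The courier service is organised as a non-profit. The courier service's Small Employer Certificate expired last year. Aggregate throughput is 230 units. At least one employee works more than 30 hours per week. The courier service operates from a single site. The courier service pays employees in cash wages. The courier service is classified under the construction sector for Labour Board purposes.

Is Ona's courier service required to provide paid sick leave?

Exception (a): the employer is a non-profit — every condition holds. But applying paragraphs (d)–(e): (d) operates against (a): the courier service is classified under the construction sector. (e) is inapplicable (aggregate throughput is 230 units, not below 190 units), so (d) stands. (a) is therefore removed.
Exception (b)'s conditions are all satisfied: the employer operates from a single site. Turning to paragraph (f): (f) operates against (b): at least one employee exceeds 30 hours/week. (b) is therefore removed.
Exception (c) does not apply: employees are paid cash wages.
No exception applies. The general rule governs.

Yes — Ona's courier service must provide paid sick leave.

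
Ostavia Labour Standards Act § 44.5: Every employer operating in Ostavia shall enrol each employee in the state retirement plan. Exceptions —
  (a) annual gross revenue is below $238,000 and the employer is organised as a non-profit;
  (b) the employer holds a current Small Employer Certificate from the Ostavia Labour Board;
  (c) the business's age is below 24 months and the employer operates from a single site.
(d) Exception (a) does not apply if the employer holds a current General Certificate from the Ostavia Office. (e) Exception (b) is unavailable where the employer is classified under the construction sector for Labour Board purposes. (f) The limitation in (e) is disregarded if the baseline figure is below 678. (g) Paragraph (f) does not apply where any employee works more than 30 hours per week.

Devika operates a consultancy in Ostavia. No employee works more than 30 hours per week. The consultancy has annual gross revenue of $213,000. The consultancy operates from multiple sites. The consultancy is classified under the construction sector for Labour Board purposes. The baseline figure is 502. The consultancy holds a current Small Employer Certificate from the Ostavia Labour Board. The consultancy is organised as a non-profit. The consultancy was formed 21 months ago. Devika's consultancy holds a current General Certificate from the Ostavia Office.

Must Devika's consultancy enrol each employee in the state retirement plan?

No — exception (b) applies; Devika's consultancy is not required to enrol each employee in the state retirement plan.

Exception (a) is satisfied on its face — annual gross revenue is $213,000, below the $238,000 limit; the employer is a non-profit. But applying paragraph (d): (d) operates against (a): a current General Certificate is held. Exception (a) does not apply.
Exception (b)'s conditions are all satisfied: a current Small Employer Certificate is held. Applying paragraphs (e)–(g): (e) would limit (b) — the consultancy is classified under the construction sector — but (f) sets (e) aside: (f) applies — the baseline figure is 502, below the 678 limit. (g), which would lift (f), does not operate here — no employee exceeds 30 hours/week. Exception (b) stands.
Exception (c) does not apply: the employer operates from multiple sites.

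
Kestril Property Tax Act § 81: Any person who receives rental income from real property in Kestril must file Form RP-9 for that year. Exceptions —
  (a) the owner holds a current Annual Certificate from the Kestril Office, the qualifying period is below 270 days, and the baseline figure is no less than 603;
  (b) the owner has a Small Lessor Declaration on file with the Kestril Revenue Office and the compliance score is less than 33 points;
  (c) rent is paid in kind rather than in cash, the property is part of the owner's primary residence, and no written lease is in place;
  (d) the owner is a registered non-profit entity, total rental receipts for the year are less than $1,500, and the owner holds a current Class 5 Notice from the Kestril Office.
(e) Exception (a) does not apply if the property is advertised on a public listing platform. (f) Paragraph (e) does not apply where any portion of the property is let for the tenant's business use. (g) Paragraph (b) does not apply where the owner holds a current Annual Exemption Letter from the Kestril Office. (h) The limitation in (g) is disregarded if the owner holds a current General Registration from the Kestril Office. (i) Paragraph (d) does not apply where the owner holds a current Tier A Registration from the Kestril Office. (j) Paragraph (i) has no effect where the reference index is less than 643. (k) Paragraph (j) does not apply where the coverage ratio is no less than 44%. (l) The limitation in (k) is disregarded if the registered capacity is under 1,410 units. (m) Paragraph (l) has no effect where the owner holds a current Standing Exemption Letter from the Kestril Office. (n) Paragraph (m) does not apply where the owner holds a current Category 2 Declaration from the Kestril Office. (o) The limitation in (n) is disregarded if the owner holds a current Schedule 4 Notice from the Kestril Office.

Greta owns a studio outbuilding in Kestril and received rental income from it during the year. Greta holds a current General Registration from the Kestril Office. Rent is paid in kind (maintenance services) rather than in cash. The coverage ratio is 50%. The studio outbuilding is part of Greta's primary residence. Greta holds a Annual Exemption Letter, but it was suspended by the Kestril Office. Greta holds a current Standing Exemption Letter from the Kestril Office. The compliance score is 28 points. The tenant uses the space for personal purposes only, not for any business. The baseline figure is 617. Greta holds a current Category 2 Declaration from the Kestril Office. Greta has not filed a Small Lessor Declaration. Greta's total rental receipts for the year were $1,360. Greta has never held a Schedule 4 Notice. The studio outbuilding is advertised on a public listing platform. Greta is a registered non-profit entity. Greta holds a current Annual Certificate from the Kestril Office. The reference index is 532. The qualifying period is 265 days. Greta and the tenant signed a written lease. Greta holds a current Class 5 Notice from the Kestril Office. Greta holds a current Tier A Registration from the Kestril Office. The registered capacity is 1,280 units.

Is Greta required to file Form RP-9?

Exception (a): a current Annual Certificate is held; the qualifying period is 265 days, below the 270 days limit; the baseline figure is 617, meeting the 603 threshold — every condition holds. However, paragraphs (e)–(f) must be considered: (e) operates — the property is publicly advertised. (f) is not triggered (the space is used for personal purposes only), so (e) stands. So (a) is unavailable.
Exception (b) fails — no Small Lessor Declaration is on file.
Exception (c) fails — a written lease is in place.
All of (d)'s requirements are met (Greta is a registered non-profit; total rental receipts for the year are $1,360, less than the $1,500 limit; a current Class 5 Notice is held). Applying paragraphs (i)–(o): (i) would limit (d) — a current Tier A Registration is held — but (j) sets (i) aside: (j) operates against (i): the reference index is 532, less than the 643 limit. (k) would limit (j) — the coverage ratio is 50%, meeting the 44% threshold — but (l) sets (k) aside: (l) applies — the registered capacity is 1,280 units, under the 1,410 units limit. (m) would limit (l) — a current Standing Exemption Letter is held — but (n) sets (m) aside: (n) operates against (m): a current Category 2 Declaration is held. (o) is not triggered (no current Schedule 4 Notice is held), so (n) stands. (d) remains available.

No — exception (d) applies; Greta is not required to file Form RP-9.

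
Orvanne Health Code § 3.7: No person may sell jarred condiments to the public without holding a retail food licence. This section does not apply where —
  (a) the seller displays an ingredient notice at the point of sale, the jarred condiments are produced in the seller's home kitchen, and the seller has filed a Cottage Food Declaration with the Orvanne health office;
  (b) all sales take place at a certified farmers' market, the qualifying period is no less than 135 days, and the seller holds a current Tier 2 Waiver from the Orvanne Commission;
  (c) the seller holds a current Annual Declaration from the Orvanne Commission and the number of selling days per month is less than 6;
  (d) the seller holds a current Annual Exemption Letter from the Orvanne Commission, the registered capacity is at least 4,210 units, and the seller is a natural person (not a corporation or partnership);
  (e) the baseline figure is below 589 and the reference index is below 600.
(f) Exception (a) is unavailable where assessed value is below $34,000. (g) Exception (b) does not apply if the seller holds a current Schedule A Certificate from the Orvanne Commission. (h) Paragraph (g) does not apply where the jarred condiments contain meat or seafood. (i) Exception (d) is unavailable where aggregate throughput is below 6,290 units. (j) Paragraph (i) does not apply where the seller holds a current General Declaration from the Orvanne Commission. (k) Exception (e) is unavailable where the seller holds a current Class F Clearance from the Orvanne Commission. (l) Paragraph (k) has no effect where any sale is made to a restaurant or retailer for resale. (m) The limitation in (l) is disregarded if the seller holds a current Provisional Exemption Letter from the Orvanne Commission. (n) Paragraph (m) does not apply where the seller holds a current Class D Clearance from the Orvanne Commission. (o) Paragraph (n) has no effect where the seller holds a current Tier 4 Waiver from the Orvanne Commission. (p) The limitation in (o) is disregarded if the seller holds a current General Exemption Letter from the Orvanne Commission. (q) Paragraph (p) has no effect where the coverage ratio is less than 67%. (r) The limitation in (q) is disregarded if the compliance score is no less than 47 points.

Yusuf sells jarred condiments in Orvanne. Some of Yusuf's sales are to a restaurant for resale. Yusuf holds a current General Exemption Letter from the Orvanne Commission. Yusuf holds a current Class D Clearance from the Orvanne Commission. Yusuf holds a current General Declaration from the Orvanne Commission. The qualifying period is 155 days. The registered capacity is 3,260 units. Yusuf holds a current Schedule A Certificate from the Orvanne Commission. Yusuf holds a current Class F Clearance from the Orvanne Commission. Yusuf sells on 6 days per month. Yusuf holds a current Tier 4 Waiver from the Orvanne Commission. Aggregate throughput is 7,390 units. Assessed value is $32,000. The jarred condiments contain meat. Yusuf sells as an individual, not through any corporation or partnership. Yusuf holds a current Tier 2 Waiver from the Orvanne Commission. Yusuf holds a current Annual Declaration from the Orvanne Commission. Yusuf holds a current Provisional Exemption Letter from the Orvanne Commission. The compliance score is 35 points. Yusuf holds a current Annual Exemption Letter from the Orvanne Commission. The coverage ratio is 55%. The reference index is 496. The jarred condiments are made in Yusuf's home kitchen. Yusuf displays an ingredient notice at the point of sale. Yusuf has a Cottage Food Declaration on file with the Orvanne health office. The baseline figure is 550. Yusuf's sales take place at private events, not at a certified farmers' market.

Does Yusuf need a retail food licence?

Exception (a)'s conditions are all satisfied: an ingredient notice is displayed; the jarred condiments are home-kitchen produced; a Cottage Food Declaration is on file. But: (f) is engaged — assessed value is $32,000, below the $34,000 limit. (a) is therefore removed.
Exception (b) does not apply: sales are at private events, not a certified farmers' market.
Exception (c) requires that the number of selling days per month is less than 6; but the number of selling days per month is 6, not less than 6, so (c) is unavailable.
Exception (d) requires that the registered capacity is at least 4,210 units; but the registered capacity is 3,260 units, short of 4,210 units, so (d) is unavailable.
Exception (e): the baseline figure is 550, below the 589 limit; the reference index is 496, below the 600 limit — every condition holds. Turning to paragraphs (k)–(r): (k) operates against (e): a current Class F Clearance is held. (l) is triggered (some sales are to a restaurant for resale), but yields to (m): (m) is triggered — a current Provisional Exemption Letter is held. (n) would limit (m) — a current Class D Clearance is held — but (o) sets (n) aside: (o) operates against (n): a current Tier 4 Waiver is held. (p) is engaged (a current General Exemption Letter is held), but is set aside by (q): (q) operates against (p): the coverage ratio is 55%, less than the 67% limit. (r), which would lift (q), does not operate here — the compliance score is 35 points, short of 47 points. So (e) is unavailable.
No exception applies. The general rule governs.

Yes — Yusuf must hold a retail food licence.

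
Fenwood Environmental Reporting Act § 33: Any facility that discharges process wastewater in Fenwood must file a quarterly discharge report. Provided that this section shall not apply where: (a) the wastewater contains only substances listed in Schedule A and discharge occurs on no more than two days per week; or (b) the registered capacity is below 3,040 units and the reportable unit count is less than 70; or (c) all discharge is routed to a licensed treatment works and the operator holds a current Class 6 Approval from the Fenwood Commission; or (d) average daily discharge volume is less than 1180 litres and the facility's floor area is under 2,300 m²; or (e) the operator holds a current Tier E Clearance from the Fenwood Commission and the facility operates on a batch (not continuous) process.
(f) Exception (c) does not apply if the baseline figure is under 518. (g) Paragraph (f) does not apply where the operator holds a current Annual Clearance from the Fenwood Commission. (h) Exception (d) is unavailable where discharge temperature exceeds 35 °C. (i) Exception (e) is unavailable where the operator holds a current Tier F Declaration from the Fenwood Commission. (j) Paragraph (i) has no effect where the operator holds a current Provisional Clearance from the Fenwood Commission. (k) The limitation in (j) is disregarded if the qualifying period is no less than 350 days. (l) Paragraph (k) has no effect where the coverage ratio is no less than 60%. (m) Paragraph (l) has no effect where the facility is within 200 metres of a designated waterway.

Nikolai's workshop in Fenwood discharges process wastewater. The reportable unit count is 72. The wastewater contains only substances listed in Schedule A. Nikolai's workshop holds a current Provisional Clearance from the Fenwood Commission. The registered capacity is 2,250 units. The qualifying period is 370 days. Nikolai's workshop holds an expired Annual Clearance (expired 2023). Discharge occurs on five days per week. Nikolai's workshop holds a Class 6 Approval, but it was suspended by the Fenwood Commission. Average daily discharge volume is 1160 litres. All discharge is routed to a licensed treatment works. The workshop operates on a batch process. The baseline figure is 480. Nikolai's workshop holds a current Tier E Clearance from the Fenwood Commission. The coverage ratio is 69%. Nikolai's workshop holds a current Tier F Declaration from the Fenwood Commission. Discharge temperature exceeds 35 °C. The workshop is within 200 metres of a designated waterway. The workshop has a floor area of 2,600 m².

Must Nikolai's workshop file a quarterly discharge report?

Exception (a) fails — discharge occurs on five days per week.
Exception (b) fails — the reportable unit count is 72, not less than 70.
Exception (c) fails — no current Class 6 Approval is held.
Exception (d) does not apply: the facility's floor area is 2,600 m², not under 2,300 m².
Exception (e): a current Tier E Clearance is held; the facility operates on a batch process — every condition holds. However, paragraphs (i)–(m) must be considered: (i) is triggered — a current Tier F Declaration is held. (j) would limit (i) — a current Provisional Clearance is held — but (k) sets (j) aside: (k) applies — the qualifying period is 370 days, meeting the 350 days threshold. (l) would limit (k) — the coverage ratio is 69%, meeting the 60% threshold — but (m) sets (l) aside: (m) is triggered — the workshop is within 200 m of a designated waterway. (e) is therefore removed.
None of the exceptions is available; § 33 applies in full.

Yes — Nikolai's workshop must file a quarterly discharge report.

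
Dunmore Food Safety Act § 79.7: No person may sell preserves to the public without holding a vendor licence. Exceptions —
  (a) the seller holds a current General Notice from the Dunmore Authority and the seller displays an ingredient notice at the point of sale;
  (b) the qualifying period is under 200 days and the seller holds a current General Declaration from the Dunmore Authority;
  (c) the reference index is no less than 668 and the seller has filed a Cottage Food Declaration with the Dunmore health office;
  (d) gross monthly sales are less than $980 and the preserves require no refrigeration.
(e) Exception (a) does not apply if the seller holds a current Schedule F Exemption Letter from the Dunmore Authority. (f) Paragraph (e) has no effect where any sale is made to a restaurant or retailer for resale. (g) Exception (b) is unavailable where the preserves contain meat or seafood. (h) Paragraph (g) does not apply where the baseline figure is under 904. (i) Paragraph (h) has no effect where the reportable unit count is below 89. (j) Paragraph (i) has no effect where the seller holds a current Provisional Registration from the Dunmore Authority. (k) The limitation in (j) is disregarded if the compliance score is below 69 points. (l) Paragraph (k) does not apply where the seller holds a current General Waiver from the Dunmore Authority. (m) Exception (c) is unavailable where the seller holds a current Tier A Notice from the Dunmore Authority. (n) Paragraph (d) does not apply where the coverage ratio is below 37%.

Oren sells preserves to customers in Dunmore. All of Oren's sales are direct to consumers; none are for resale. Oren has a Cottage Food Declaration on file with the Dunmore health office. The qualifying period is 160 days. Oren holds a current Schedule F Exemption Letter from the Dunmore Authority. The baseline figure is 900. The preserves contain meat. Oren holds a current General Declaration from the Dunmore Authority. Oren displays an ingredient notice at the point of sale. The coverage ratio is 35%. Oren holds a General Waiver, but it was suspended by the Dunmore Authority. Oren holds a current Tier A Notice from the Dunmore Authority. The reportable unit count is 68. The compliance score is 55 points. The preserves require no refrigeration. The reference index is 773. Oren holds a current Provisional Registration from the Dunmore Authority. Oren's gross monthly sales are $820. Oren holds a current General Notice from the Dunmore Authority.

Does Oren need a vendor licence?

All of (a)'s requirements are met (a current General Notice is held; an ingredient notice is displayed). But applying paragraphs (e)–(f): (e) is engaged — a current Schedule F Exemption Letter is held. (f), which would lift (e), is not triggered — no sales are for resale. So (a) is unavailable.
Exception (b): the qualifying period is 160 days, under the 200 days limit; a current General Declaration is held — every condition holds. But applying paragraphs (g)–(l): (g) is engaged — the preserves contain meat. (h) is engaged (the baseline figure is 900, under the 904 limit), but is overridden by (i): (i) operates against (h): the reportable unit count is 68, below the 89 limit. (j) is engaged (a current Provisional Registration is held), but is itself disapplied by (k): (k) is triggered — the compliance score is 55 points, below the 69 points limit. (l) does not operate here (there is no General Waiver in force), so (k) stands. (b) is therefore removed.
All of (c)'s requirements are met (the reference index is 773, meeting the 668 threshold; a Cottage Food Declaration is on file). But: (m) operates — a current Tier A Notice is held. (c) is therefore removed.
All of (d)'s requirements are met (gross monthly sales are $820, less than the $980 limit; the preserves are shelf-stable). But: (n) is triggered — the coverage ratio is 35%, below the 37% limit. So (d) is unavailable.
No exception applies. The general rule governs.

Yes — Oren must hold a vendor licence.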